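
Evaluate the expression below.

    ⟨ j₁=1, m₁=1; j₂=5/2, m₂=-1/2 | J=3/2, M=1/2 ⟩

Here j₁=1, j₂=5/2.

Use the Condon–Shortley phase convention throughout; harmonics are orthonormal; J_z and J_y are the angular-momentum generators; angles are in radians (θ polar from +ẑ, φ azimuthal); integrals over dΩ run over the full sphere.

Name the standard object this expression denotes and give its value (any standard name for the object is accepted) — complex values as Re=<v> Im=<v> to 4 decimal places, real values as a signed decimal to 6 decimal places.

This is a Clebsch–Gordan (vector-coupling) coefficient.
j₁+j₂−J=2  J+j₁−j₂=0  J−j₁+j₂=3  j₁+j₂+J+1=6
(j₁±m₁, j₂±m₂, J±M) = (2,0,2,3,2,1)
P² = 16/5
sum k=0..0:
  [0] +1/4 = 1/4
S = 1/4
C² = P²·S² = 1/5 ; C = +0.447214

Clebsch–Gordan coefficient, +√(1/5) ≈ +0.447214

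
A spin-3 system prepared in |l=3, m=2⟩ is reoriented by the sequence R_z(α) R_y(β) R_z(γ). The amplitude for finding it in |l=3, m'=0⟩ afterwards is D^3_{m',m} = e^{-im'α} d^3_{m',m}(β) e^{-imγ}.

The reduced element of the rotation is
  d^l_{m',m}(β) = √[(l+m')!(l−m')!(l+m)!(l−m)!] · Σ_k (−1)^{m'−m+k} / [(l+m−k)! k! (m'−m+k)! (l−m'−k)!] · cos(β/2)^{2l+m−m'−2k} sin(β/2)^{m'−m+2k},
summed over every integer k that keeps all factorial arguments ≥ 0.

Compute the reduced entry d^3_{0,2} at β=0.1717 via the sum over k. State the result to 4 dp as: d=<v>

d=0.0394

d^3_{0,2}(β=0.1717) via the finite sum:
c=cos(0.171700/2)=0.996317, s=sin(0.171700/2)=0.085745; N=√[6·6·120·1]=65.726707
Admissible k: 2..3 (factorial args all ≥0)
  k=2: (−1)^0·65.7267/(12)·0.9963^4·0.0857^2 = +0.039679
  k=3: (−1)^1·65.7267/(12)·0.9963^2·0.0857^4 = -0.000294
d^3_{0,2}(0.1717) = +0.039679 -0.000294 = +0.039385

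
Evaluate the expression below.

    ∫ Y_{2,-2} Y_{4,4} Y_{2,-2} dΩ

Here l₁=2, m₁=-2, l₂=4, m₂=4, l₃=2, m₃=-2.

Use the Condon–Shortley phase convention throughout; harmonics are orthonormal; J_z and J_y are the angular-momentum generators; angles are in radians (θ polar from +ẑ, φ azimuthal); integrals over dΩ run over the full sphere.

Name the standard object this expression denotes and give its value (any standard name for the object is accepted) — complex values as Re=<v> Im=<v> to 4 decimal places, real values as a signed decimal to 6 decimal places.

This is a Gaunt coefficient — the integral of a triple product of spherical harmonics over the sphere.
Rules hold: Σm=0, L=8 even, 2≤2≤6.
N = 5·9·5 = 225
Δ = 4!·0!·4!/9! = 1/630
Racah Σ t=2..2: t=2:+1/16 = 1/16
⇒ 3j(2 4 2; 0 0 0)² = 2/35, sgn +1
Racah Σ t=4..4: t=4:+1/576 = 1/576
⇒ 3j(2 4 2; -2 4 -2)² = 1/9, sgn +1
4πI² = N·(3j₀)²·(3jₘ)² = 10/7
I = +1·√(1.42857/4π) = 0.33716777

Gaunt coefficient, +0.337168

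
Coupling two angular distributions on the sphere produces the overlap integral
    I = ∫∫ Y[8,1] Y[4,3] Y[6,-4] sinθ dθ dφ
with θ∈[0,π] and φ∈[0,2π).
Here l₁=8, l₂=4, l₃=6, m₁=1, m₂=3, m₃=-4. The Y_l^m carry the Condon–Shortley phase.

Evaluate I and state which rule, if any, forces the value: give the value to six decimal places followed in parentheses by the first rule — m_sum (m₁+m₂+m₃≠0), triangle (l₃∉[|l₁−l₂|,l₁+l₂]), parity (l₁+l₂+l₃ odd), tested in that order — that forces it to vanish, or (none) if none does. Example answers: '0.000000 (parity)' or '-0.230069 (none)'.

0.106585 (none)

m-sum 0 ✓  L=18 even ✓  4≤6≤12 ✓
Π(2lᵢ+1) = 17×9×13 = 1989
triangle coeff Δ(8,4,6) = 1/23279256
Σ_t [2,4]: t=2:+1/1658880 t=3:−1/518400 t=4:+1/1658880 = -1/1382400
(3j)²=504/46189 [(8 4 6; 0 0 0)], sign=-1
Σ_t [5,6]: t=5:−1/19353600 t=6:+1/261273600 = -1/20901888
(3j)²=21875/3325608 [(8 4 6; 1 3 -4)], sign=-1
⇒ 4πI² = 1378125/9653501
I = (+1)√(1378125/9653501/(4π)) = 0.10658521
No selection rule forces the value: the integral is nonzero (none).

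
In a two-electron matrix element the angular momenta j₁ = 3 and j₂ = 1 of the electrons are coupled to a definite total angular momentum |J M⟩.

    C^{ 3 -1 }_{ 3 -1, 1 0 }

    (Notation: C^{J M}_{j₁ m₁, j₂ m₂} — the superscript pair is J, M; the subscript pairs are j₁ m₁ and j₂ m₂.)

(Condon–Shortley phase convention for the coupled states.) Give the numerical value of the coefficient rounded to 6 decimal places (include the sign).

−√(1/12) ≈ -0.288675

√[7·1!5!1!/8! · 2!4!1!1!2!4!] = √(48)
  +(−1)^0/∏(0,1,4,1,1,0)! = 1/24  (running 1/24)
  +(−1)^1/∏(1,0,3,0,2,1)! = -1/12  (running -1/24)
⟨..|..⟩ = √(48)·(-1/24) = -0.288675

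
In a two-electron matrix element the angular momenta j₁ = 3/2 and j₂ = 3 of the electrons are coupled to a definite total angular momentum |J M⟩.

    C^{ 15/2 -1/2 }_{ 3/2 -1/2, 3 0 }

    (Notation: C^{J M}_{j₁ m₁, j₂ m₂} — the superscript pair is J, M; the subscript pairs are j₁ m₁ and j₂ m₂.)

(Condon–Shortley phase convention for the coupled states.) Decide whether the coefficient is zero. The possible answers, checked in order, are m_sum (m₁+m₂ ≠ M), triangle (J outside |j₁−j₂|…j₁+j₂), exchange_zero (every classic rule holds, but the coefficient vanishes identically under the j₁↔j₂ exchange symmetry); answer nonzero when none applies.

triangle

m-sum: m₁+m₂ = -1/2+0 = -1/2, M = -1/2  ✓
triangle: need |j₁−j₂| ≤ J ≤ j₁+j₂, i.e. J ∈ [3/2, 9/2]; J = 15/2 is outside ✗ ⇒ coefficient is 0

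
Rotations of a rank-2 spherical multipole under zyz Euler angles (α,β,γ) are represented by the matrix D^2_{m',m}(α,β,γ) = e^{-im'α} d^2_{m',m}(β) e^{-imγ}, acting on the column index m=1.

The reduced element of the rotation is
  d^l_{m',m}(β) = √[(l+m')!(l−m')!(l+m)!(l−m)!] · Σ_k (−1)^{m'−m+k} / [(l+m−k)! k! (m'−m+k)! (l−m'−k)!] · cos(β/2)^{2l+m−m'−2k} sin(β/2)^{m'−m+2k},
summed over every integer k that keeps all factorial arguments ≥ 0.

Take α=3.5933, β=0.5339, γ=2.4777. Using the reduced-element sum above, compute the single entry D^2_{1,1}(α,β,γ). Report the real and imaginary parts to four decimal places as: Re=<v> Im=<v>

Re=0.6564 Im=0.1414

D^2_{1,1}(3.5933,0.5339,2.4777) = e^{-i·1·3.5933}·d^2_{1,1}(0.5339)·e^{-i·1·2.4777}. Compute d first:
c=cos(0.533900/2)=0.964580, s=sin(0.533900/2)=0.263791; N=√[6·1·6·1]=6.000000
k∈{0,1} keeps every argument non-negative
  k=0: (−1)^0·6.0000/(6)·0.9646^4·0.2638^0 = +0.865671
  k=1: (−1)^1·6.0000/(2)·0.9646^2·0.2638^2 = -0.194230
d^2_{1,1}(0.5339) = +0.865671 -0.194230 = +0.671441
Phases: e^{-i·(1)·3.5933}=-0.899703+0.436502i, e^{-i·(1)·2.4777}=-0.787600-0.616187i ⇒ D=+0.656383+0.141403i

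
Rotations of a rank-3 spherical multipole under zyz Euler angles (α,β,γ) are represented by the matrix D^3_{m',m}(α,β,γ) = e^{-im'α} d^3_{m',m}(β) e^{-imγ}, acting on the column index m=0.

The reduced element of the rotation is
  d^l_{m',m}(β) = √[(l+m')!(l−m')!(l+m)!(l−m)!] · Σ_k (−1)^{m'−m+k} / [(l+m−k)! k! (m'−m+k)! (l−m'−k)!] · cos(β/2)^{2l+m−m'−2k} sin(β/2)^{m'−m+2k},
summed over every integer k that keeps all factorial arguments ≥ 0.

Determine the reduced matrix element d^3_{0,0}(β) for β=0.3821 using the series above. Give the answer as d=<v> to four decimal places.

d=0.6054

d^3_{0,0}(β=0.3821) via the finite sum:
c=cos(0.382100/2)=0.981805, s=sin(0.382100/2)=0.189890; N=√[6·6·6·6]=36.000000
k: max(0,(0)−(0))=0 … min(3+(0),3−(0))=3
  k=0: (−1)^0·36.0000/(36)·0.9818^6·0.1899^0 = +0.895679
  k=1: (−1)^1·36.0000/(4)·0.9818^4·0.1899^2 = -0.301542
  k=2: (−1)^2·36.0000/(4)·0.9818^2·0.1899^4 = +0.011280
  k=3: (−1)^3·36.0000/(36)·0.9818^0·0.1899^6 = -0.000047
d^3_{0,0}(0.3821) = +0.895679 -0.301542 +0.011280 -0.000047 = +0.605370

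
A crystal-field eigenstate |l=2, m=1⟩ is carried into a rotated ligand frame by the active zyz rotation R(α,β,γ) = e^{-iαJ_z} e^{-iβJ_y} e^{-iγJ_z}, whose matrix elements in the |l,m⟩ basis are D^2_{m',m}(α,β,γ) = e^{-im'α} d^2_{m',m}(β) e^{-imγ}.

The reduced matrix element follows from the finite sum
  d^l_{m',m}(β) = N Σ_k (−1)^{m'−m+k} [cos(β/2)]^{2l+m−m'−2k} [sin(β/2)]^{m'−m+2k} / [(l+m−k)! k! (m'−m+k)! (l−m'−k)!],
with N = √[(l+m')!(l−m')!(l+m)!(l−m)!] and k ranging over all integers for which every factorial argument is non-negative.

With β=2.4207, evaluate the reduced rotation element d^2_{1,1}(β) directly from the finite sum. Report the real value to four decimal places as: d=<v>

d=-0.3113

d^2_{1,1}(β=2.4207) via the finite sum:
With c≡cos(β/2)=0.352692 and s≡sin(β/2)=0.935740, N=[6·1·6·1]^{1/2}=6.000000
The bounds max(0,m−m')=0 and min(l+m,l−m')=1 give 2 terms
  k=0: (−1)^0·6.0000/(6)·0.3527^4·0.9357^0 = +0.015473
  k=1: (−1)^1·6.0000/(2)·0.3527^2·0.9357^2 = -0.326755
d^2_{1,1}(2.4207) = +0.015473 -0.326755 = -0.311282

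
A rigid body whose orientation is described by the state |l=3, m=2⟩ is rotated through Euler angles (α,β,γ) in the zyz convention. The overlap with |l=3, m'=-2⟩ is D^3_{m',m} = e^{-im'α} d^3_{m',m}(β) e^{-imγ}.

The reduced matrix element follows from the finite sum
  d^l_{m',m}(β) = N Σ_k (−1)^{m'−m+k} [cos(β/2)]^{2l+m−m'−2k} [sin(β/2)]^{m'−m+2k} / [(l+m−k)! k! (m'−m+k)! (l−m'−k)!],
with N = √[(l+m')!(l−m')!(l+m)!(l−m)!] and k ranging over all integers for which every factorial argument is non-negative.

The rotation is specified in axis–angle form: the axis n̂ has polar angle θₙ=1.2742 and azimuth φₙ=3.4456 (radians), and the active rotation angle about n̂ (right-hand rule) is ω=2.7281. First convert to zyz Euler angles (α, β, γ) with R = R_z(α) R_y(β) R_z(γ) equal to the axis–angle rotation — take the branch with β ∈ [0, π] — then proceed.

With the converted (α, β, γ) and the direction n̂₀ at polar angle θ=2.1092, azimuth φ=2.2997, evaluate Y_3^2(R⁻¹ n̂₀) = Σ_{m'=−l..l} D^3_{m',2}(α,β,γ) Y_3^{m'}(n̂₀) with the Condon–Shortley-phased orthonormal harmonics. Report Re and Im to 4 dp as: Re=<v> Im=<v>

Re=-0.1296 Im=-0.1635

Axis–angle → zyz. n̂ = (sinθₙcosφₙ, sinθₙsinφₙ, cosθₙ) = (-0.912484, -0.286276, +0.292267), ω = 2.7281.
R = I cosω + sinω [n̂]ₓ + (1−cosω) n̂n̂ᵀ gives
  R = [+0.679358, +0.382993, -0.625930; +0.617865, -0.758722, +0.206359; -0.395873, -0.526932, -0.752082]
β = atan2(√(R₁₃²+R₂₃²), R₃₃) = 2.422012; α = atan2(R₂₃, R₁₃) mod 2π = 2.823131; γ = atan2(R₃₂, −R₃₁) mod 2π = 5.356709
Need the full column D^3_{m',2} for m'=−3..3 at α=2.8231, β=2.4220, γ=5.3567.
cos(β/2)=0.352078, sin(β/2)=0.935971
d^3_{-3,2}: single k=5 term ⇒ +0.619478;  D = -0.386253-0.484315i
d^3_{-2,2}: k∈[4..5] ⇒ +0.475660 -0.672316 = -0.196656;  D = -0.068313-0.184410i
d^3_{-1,2}: k∈[3..4] ⇒ +0.226325 -0.799742 = -0.573417;  D = +0.020813+0.573039i
d^3_{0,2}: k∈[2..3] ⇒ +0.073729 -0.521060 = -0.447330;  D = +0.124549-0.429641i
d^3_{1,2}: k∈[1..2] ⇒ +0.016012 -0.226325 = -0.210313;  D = -0.118859+0.173505i
d^3_{2,2}: k∈[0..1] ⇒ +0.001905 -0.067305 = -0.065401;  D = +0.051996-0.039669i
d^3_{3,2}: single k=0 term ⇒ -0.012403;  D = -0.011721+0.004057i
Y_3^{m'}(θ=2.1092,φ=2.2997) and Σ D·Y over m':
  (-0.3863-0.4843i)·(+0.2155-0.1525i)  (-0.0683-0.1844i)·(+0.0435-0.3838i)  (+0.0208+0.5730i)·(-0.0581-0.0651i)  (+0.1245-0.4296i)·(+0.3225+0.0000i)  (-0.1189+0.1735i)·(+0.0581-0.0651i)  (+0.0520-0.0397i)·(+0.0435+0.3838i)  (-0.0117+0.0041i)·(-0.2155-0.1525i)
Y_3^2(R⁻¹ n̂) = -0.129566-0.163535i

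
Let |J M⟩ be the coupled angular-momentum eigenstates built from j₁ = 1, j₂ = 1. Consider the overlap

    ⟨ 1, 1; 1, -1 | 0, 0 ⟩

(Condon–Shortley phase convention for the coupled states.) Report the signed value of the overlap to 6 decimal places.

+0.577350

√[1·2!0!0!/3! · 2!0!0!2!0!0!] = √(4/3)
  +(−1)^0/∏(0,2,0,0,0,0)! = 1/2  (running 1/2)
⟨..|..⟩ = √(4/3)·(1/2) = +0.577350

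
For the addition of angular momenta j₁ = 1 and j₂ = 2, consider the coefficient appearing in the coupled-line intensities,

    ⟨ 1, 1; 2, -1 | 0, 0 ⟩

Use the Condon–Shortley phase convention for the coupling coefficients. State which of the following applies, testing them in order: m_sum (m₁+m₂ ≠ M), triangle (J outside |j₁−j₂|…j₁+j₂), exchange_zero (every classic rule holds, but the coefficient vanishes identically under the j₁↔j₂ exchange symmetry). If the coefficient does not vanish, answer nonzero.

triangle

m-sum: m₁+m₂ = 1+(-1) = 0, M = 0  ✓
triangle: need |j₁−j₂| ≤ J ≤ j₁+j₂, i.e. J ∈ [1, 3]; J = 0 is outside ✗ ⇒ coefficient is 0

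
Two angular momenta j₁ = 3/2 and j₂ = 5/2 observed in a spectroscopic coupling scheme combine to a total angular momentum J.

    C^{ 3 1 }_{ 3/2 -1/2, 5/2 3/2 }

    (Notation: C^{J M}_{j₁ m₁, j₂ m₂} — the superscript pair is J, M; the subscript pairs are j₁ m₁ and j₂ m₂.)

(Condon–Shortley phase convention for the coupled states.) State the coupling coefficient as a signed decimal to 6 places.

j₁+j₂−J=1  J+j₁−j₂=2  J−j₁+j₂=4  j₁+j₂+J+1=8
(j₁±m₁, j₂±m₂, J±M) = (1,2,4,1,4,2)
P² = 96/5
sum k=0..1:
  [0] +1/48 = 1/48
  [1] −1/6 = -1/6
S = -7/48
C² = P²·S² = 49/120 ; C = -0.639010

-0.639010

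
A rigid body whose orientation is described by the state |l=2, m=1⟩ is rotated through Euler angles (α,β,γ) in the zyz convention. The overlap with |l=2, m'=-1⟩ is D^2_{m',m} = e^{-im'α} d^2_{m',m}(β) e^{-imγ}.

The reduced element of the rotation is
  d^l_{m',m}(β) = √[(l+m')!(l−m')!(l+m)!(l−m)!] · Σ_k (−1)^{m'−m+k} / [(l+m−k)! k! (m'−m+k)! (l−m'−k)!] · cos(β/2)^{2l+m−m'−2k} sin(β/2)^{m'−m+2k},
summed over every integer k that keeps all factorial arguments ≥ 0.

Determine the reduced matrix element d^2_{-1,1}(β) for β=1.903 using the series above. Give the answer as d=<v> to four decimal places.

d=0.2306

d^2_{-1,1}(β=1.9030) via the finite sum:
c=cos(1.903000/2)=0.580462, s=sin(1.903000/2)=0.814287; N=√[1·6·6·1]=6.000000
Admissible k: 2..3 (factorial args all ≥0)
  k=2: (−1)^0·6.0000/(2)·0.5805^2·0.8143^2 = +0.670231
  k=3: (−1)^1·6.0000/(6)·0.5805^0·0.8143^4 = -0.439653
d^2_{-1,1}(1.9030) = +0.670231 -0.439653 = +0.230578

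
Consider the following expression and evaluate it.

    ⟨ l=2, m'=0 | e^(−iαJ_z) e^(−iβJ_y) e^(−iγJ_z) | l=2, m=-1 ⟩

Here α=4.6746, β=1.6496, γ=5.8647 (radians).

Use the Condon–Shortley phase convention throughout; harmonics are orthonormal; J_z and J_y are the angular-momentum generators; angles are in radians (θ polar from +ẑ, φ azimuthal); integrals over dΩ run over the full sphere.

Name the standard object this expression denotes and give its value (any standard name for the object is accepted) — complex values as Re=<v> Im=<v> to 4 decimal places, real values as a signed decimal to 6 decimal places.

This is a Wigner D-matrix element — the rotation-matrix element ⟨l m'| R(α,β,γ) |l m⟩ in the angular-momentum basis.
First d^2_{0,-1}(β=1.6496), then the phase factors e^{-i(0)α} and e^{-i(-1)γ}:
Half-angle: c=0.678704, s=0.734412. N=√(2·2·1·6)=4.898979
k∈{0,1} keeps every argument non-negative
  k=0: (−1)^1·4.8990/(2)·0.6787^3·0.7344^1 = -0.562414
  k=1: (−1)^2·4.8990/(2)·0.6787^1·0.7344^3 = +0.658530
d^2_{0,-1}(1.6496) = -0.562414 +0.658530 = +0.096115
D = (+1.000000+0.000000i)·(+0.096115)·(+0.913706-0.406377i) = +0.087821-0.039059i

Wigner D-matrix element, Re=0.0878 Im=-0.0391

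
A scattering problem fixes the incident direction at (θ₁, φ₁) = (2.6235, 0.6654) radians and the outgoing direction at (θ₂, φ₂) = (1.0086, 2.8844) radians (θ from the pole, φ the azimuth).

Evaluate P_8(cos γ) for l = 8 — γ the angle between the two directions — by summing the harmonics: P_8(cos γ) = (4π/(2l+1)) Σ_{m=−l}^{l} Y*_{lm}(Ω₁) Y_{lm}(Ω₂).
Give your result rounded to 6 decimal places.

Summing Y*_{l m}(θ₁,φ₁)·Y_{l m}(θ₂,φ₂) over m ∈ [−8, 8]; prefactor 4π/(2·8+1) = 0.739198:
  term(m=-8) = 0.00012 + 0.00022j   from Y*(Ω₁)=0.00107 - 0.00153j, Y(Ω₂)=-0.06331 + 0.11964j
  term(m=-7) = 0.00439 + 0.00078j   from Y*(Ω₁)=0.00071 + 0.01306j, Y(Ω₂)=0.07762 - 0.33216j
  term(m=-6) = 0.01893 - 0.01755j   from Y*(Ω₁)=-0.03779 - 0.04308j, Y(Ω₂)=0.01245 + 0.45028j
  term(m=-5) = -0.00412 - 0.04133j   from Y*(Ω₁)=0.17209 + 0.03228j, Y(Ω₂)=-0.06665 - 0.22763j
  term(m=-4) = 0.06313 + 0.03860j   from Y*(Ω₁)=-0.33215 + 0.17292j, Y(Ω₂)=-0.10194 - 0.16928j
  term(m=-3) = 0.16765 - 0.06576j   from Y*(Ω₁)=0.21272 - 0.46951j, Y(Ω₂)=0.25044 + 0.24362j
  term(m=-2) = -0.00218 + 0.00773j   from Y*(Ω₁)=0.07388 + 0.30189j, Y(Ω₂)=0.02250 + 0.01271j
  term(m=-1) = -0.05025 - 0.06635j   from Y*(Ω₁)=0.18867 + 0.14807j, Y(Ω₂)=-0.33563 - 0.08828j
  term(m=+0) = -0.01057 + 0.00000j   from Y*(Ω₁)=-0.40562 + 0.00000j, Y(Ω₂)=0.02605 + 0.00000j
  term(m=+1) = -0.05025 + 0.06635j   from Y*(Ω₁)=-0.18867 + 0.14807j, Y(Ω₂)=0.33563 - 0.08828j
  term(m=+2) = -0.00218 - 0.00773j   from Y*(Ω₁)=0.07388 - 0.30189j, Y(Ω₂)=0.02250 - 0.01271j
  term(m=+3) = 0.16765 + 0.06576j   from Y*(Ω₁)=-0.21272 - 0.46951j, Y(Ω₂)=-0.25044 + 0.24362j
  term(m=+4) = 0.06313 - 0.03860j   from Y*(Ω₁)=-0.33215 - 0.17292j, Y(Ω₂)=-0.10194 + 0.16928j
  term(m=+5) = -0.00412 + 0.04133j   from Y*(Ω₁)=-0.17209 + 0.03228j, Y(Ω₂)=0.06665 - 0.22763j
  term(m=+6) = 0.01893 + 0.01755j   from Y*(Ω₁)=-0.03779 + 0.04308j, Y(Ω₂)=0.01245 - 0.45028j
  term(m=+7) = 0.00439 - 0.00078j   from Y*(Ω₁)=-0.00071 + 0.01306j, Y(Ω₂)=-0.07762 - 0.33216j
  term(m=+8) = 0.00012 - 0.00022j   from Y*(Ω₁)=0.00107 + 0.00153j, Y(Ω₂)=-0.06331 - 0.11964j
Accumulated sum 0.38478 - 0.00000j; after 4π/(2l+1) scaling, 0.28443 - 0.00000j ⇒ P_8 = 0.284428

0.284428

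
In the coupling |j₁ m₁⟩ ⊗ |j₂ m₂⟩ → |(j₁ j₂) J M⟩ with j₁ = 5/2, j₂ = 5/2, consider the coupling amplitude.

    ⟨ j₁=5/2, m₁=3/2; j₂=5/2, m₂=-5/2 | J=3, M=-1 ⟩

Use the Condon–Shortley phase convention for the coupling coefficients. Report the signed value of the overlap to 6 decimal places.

+√(1/3) = +0.577350

√[7·2!3!3!/9! · 4!1!0!5!2!4!] = √(192)
  +(−1)^0/∏(0,2,1,0,2,3)! = 1/24  (running 1/24)
⟨..|..⟩ = √(192)·(1/24) = +0.577350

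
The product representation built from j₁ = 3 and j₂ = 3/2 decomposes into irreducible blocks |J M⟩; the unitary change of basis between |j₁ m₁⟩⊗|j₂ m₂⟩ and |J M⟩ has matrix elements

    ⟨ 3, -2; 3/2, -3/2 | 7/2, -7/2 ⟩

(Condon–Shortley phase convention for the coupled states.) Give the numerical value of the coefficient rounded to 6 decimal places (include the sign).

j₁+j₂−J=1  J+j₁−j₂=5  J−j₁+j₂=2  j₁+j₂+J+1=9
(j₁±m₁, j₂±m₂, J±M) = (1,5,0,3,0,7)
P² = 19200
sum k=0..0:
  [0] +1/240 = 1/240
S = 1/240
C² = P²·S² = 1/3 ; C = +0.577350

+√(1/3) = +0.577350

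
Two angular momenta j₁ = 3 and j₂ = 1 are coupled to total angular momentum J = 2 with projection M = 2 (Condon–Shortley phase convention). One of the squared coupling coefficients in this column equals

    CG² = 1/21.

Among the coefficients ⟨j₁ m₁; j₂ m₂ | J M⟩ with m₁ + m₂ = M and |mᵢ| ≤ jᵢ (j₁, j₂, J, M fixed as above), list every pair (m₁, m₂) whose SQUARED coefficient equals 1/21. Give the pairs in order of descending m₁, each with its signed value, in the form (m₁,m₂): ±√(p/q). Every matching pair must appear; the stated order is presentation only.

(1,1): +√(1/21)

Admissible pairs with m₁+m₂ = M = 2: (1,1), (2,0), (3,-1)
  (m₁,m₂)=(3,-1): CG² = 5/7, CG = +√(5/7)
  (m₁,m₂)=(2,0): CG² = 5/21, CG = −√(5/21)
  (m₁,m₂)=(1,1): CG² = 1/21, CG = +√(1/21)   ← matches the target
Pairs with CG² = 1/21: (1,1): +√(1/21)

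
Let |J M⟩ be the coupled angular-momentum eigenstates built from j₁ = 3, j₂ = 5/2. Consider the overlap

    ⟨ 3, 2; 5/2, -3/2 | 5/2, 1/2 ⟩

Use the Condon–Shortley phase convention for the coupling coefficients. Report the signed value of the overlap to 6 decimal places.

√[6·3!3!2!/9! · 5!1!1!4!3!2!] = √(288/7)
  +(−1)^0/∏(0,3,1,1,2,1)! = 1/12  (running 1/12)
  +(−1)^1/∏(1,2,0,0,3,2)! = -1/24  (running 1/24)
⟨..|..⟩ = √(288/7)·(1/24) = +0.267261

+0.267261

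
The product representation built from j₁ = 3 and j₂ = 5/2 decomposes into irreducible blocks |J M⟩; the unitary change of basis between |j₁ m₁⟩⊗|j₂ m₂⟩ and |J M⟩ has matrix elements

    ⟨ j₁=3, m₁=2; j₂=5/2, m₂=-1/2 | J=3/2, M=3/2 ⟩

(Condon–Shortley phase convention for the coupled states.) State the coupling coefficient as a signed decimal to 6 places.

j₁+j₂−J=4  J+j₁−j₂=2  J−j₁+j₂=1  j₁+j₂+J+1=8
(j₁±m₁, j₂±m₂, J±M) = (5,1,2,3,3,0)
P² = 288/7
sum k=1..1:
  [1] −1/12 = -1/12
S = -1/12
C² = P²·S² = 2/7 ; C = -0.534522

−√(2/7) ≈ -0.534522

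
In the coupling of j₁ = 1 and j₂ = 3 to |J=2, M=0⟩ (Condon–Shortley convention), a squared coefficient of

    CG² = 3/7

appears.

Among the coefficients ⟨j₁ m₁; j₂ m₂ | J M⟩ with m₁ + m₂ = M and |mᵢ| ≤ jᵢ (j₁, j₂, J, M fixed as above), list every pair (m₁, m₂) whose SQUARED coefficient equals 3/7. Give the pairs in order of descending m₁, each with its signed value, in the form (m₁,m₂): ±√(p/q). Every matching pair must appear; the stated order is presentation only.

(0,0): −√(3/7)

Admissible pairs with m₁+m₂ = M = 0: (-1,1), (0,0), (1,-1)
  (m₁,m₂)=(1,-1): CG² = 2/7, CG = +√(2/7)
  (m₁,m₂)=(0,0): CG² = 3/7, CG = −√(3/7)   ← matches the target
  (m₁,m₂)=(-1,1): CG² = 2/7, CG = +√(2/7)
Pairs with CG² = 3/7: (0,0): −√(3/7)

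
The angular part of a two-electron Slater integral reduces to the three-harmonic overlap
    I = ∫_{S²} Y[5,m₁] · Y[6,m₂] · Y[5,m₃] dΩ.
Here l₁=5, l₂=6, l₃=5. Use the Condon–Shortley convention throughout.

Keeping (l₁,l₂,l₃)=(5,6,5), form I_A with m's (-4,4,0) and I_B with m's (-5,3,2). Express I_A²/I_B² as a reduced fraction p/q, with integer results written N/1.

8/35

Shared (l₁,l₂,l₃)=(5,6,5): N and (l;000)² cancel in I_A²/I_B².
A: Δ = 6!·4!·6!/17! = 1/28588560; Racah Σ t=5..6: t=5:−1/345600 t=6:+1/207360 = 1/518400; ⇒ 3j(5 6 5; -4 4 0)² = 12/2431, sgn -1
B: Δ = 6!·4!·6!/17! = 1/28588560; Racah Σ t=6..6: t=6:+1/622080 = 1/622080; ⇒ 3j(5 6 5; -5 3 2)² = 105/4862, sgn -1
I_A²/I_B² = (12/2431)/(105/4862) = 8/35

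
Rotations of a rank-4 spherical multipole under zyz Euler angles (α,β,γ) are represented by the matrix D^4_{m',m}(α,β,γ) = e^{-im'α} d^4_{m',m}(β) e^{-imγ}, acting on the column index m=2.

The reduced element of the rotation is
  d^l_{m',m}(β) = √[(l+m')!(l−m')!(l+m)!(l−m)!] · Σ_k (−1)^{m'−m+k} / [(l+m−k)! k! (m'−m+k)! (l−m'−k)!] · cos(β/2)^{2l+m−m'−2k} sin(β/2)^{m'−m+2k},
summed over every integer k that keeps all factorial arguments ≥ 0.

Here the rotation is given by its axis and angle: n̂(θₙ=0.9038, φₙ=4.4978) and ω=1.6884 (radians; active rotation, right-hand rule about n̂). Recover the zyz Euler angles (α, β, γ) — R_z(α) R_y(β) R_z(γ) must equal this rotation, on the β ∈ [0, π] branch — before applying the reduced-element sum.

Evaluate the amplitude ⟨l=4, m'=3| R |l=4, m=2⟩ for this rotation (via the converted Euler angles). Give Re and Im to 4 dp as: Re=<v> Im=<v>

Re=0.2753 Im=0.0900

Axis–angle → zyz. n̂ = (sinθₙcosφₙ, sinθₙsinφₙ, cosθₙ) = (-0.167308, -0.767663, +0.618629), ω = 1.6884.
R = I cosω + sinω [n̂]ₓ + (1−cosω) n̂n̂ᵀ gives
  R = [-0.086056, -0.470850, -0.878006; +0.757862, +0.541119, -0.364467; +0.646715, -0.696772, +0.310272]
β = atan2(√(R₁₃²+R₂₃²), R₃₃) = 1.255317; α = atan2(R₂₃, R₁₃) mod 2π = 3.535055; γ = atan2(R₃₂, −R₃₁) mod 2π = 3.964233
Split into d^4_{3,2}(β=1.2553) × two z-phases.
c=cos(1.255317/2)=0.809405, s=sin(1.255317/2)=0.587251; N=√[5040·1·720·2]=2693.993318
k: max(0,(2)−(3))=0 … min(4+(2),4−(3))=1
  k=0: (−1)^1·2693.9933/(720)·0.8094^7·0.5873^1 = -0.500090
  k=1: (−1)^2·2693.9933/(240)·0.8094^5·0.5873^3 = +0.789743
d^4_{3,2}(1.2553) = -0.500090 +0.789743 = +0.289653
Phases: e^{-i·(3)·3.5351}=-0.380567+0.924753i, e^{-i·(2)·3.9642}=-0.074415-0.997227i ⇒ D=+0.275317+0.089994i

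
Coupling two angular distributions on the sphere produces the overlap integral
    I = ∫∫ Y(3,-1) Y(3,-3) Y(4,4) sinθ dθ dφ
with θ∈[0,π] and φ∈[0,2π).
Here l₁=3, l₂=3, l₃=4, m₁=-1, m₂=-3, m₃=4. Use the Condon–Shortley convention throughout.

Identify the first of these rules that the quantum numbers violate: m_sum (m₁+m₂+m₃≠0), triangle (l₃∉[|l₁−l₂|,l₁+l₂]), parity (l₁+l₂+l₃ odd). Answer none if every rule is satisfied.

none

m₁+m₂+m₃ = -1 − 3 + 4 = 0  ✓
triangle: |3−3|=0 ≤ l₃=4 ≤ 3+3=6  ✓
parity: l₁+l₂+l₃ = 10 is even  ✓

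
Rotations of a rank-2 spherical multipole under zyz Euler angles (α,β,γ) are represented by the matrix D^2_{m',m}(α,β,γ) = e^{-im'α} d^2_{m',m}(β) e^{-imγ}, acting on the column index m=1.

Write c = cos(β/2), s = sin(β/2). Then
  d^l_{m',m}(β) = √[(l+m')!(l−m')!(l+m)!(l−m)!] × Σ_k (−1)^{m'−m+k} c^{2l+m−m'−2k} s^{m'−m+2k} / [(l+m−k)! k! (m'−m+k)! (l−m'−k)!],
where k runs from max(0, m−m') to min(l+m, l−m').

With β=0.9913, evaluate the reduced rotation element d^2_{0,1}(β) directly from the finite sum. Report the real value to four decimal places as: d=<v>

d=0.5612

d^2_{0,1}(β=0.9913) via the finite sum:
With c≡cos(β/2)=0.879660 and s≡sin(β/2)=0.475604, N=[2·2·6·1]^{1/2}=4.898979
Admissible k: 1..2 (factorial args all ≥0)
  k=1: (−1)^0·4.8990/(2)·0.8797^3·0.4756^1 = +0.792985
  k=2: (−1)^1·4.8990/(2)·0.8797^1·0.4756^3 = -0.231806
d^2_{0,1}(0.9913) = +0.792985 -0.231806 = +0.561178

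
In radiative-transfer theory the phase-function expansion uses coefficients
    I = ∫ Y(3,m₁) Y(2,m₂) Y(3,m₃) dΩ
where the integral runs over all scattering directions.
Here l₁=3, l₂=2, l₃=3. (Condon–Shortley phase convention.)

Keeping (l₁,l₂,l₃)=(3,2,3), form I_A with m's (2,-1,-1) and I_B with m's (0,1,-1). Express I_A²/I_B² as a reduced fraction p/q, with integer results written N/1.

15/2

Shared (l₁,l₂,l₃)=(3,2,3): N and (l;000)² cancel in I_A²/I_B².
A: Δ = 2!·4!·2!/9! = 1/3780; Racah Σ t=0..1: t=0:+1/12 t=1:−1/48 = 1/16; ⇒ 3j(3 2 3; 2 -1 -1)² = 1/28, sgn +1
B: Δ = 2!·4!·2!/9! = 1/3780; Racah Σ t=1..2: t=1:−1/8 t=2:+1/12 = -1/24; ⇒ 3j(3 2 3; 0 1 -1)² = 1/210, sgn -1
I_A²/I_B² = (1/28)/(1/210) = 15/2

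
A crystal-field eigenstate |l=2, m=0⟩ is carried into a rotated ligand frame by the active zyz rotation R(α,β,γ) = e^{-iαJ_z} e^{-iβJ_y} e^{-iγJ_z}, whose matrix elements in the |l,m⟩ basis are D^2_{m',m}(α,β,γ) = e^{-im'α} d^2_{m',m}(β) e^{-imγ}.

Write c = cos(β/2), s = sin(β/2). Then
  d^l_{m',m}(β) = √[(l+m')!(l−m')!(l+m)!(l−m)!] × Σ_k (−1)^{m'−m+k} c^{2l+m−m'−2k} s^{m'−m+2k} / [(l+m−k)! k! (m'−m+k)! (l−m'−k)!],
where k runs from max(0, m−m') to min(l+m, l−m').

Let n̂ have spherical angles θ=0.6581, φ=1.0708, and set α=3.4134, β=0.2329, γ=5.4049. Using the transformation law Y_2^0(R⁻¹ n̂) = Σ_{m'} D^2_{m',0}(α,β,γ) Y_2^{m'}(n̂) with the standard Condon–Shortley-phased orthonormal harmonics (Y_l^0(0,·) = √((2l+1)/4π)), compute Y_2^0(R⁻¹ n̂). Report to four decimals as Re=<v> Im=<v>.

Re=0.1111 Im=0.0000

Need the full column D^2_{m',0} for m'=−2..2 at α=3.4134, β=0.2329, γ=5.4049.
cos(β/2)=0.993227, sin(β/2)=0.116187
d^2_{-2,0}: single k=2 term ⇒ +0.032620;  D = +0.027918+0.016872i
d^2_{-1,0}: k∈[1..2] ⇒ +0.278855 -0.003816 = +0.275040;  D = -0.264942-0.073841i
d^2_{0,0}: k∈[0..2] ⇒ +0.973183 -0.053269 +0.000182 = +0.920097;  D = +0.920097+0.000000i
d^2_{1,0}: k∈[0..1] ⇒ -0.278855 +0.003816 = -0.275040;  D = +0.264942-0.073841i
d^2_{2,0}: single k=0 term ⇒ +0.032620;  D = +0.027918-0.016872i
Y_2^{m'}(θ=0.6581,φ=1.0708) and Σ D·Y over m':
  (+0.0279+0.0169i)·(-0.0781-0.1216i)  (-0.2649-0.0738i)·(+0.1792-0.3281i)  (+0.9201+0.0000i)·(+0.2768+0.0000i)  (+0.2649-0.0738i)·(-0.1792-0.3281i)  (+0.0279-0.0169i)·(-0.0781+0.1216i)
Y_2^0(R⁻¹ n̂) = +0.111054-0.000000i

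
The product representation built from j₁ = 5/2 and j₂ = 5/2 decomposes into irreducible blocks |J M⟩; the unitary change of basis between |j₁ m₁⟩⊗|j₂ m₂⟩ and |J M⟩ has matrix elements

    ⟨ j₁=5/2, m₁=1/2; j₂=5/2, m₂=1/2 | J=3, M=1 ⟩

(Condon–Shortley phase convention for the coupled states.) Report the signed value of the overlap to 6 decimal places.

triangle: 2!·3!·3!/9! = 72/362880
(j±m)!: 3!·2!·3!·2!·4!·2! = 6912
prefactor² = (2J+1)·Δ·N² = 48/5
  k=0: +1/(0!·2!·2!·3!·1!·0!) = 1/24
  k=1: −1/(1!·1!·1!·2!·2!·1!) = -1/4
  k=2: +1/(2!·0!·0!·1!·3!·2!) = 1/24
Σ = -1/6  ⇒  CG² = 48/5·(-1/6)² = 4/15
CG = −√(4/15) = -0.516398

−√(4/15) = -0.516398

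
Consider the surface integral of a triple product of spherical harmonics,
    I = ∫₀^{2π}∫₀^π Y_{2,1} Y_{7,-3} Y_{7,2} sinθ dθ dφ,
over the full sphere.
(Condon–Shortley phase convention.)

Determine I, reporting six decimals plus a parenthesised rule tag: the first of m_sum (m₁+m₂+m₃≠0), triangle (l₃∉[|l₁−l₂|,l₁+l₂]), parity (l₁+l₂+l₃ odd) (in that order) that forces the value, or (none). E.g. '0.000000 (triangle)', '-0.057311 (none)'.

-0.123591 (none)

Rules hold: Σm=0, L=16 even, 5≤7≤9.
N = 5·15·15 = 1125
Δ = 2!·2!·12!/17! = 1/185640
Racah Σ t=0..2: t=0:+1/2419200 t=1:−1/518400 t=2:+1/2419200 = -1/907200
⇒ 3j(2 7 7; 0 0 0)² = 56/3315, sgn +1
Racah Σ t=0..1: t=0:+1/1935360 t=1:−1/4354560 = 1/3483648
⇒ 3j(2 7 7; 1 -3 2)² = 125/12376, sgn -1
4πI² = N·(3j₀)²·(3jₘ)² = 9375/48841
I = -1·√(0.191949/4π) = -0.12359145
No selection rule forces the value: the integral is nonzero (none).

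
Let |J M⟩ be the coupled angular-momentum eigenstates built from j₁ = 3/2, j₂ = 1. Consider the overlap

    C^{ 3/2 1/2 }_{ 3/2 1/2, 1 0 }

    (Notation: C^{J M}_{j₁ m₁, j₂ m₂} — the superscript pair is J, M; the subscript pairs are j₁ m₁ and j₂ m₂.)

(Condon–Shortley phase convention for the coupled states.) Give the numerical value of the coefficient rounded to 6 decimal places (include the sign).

j₁+j₂−J=1  J+j₁−j₂=2  J−j₁+j₂=1  j₁+j₂+J+1=5
(j₁±m₁, j₂±m₂, J±M) = (2,1,1,1,2,1)
P² = 4/15
sum k=0..1:
  [0] +1/1 = 1
  [1] −1/2 = -1/2
S = 1/2
C² = P²·S² = 1/15 ; C = +0.258199

+√(1/15) = +0.258199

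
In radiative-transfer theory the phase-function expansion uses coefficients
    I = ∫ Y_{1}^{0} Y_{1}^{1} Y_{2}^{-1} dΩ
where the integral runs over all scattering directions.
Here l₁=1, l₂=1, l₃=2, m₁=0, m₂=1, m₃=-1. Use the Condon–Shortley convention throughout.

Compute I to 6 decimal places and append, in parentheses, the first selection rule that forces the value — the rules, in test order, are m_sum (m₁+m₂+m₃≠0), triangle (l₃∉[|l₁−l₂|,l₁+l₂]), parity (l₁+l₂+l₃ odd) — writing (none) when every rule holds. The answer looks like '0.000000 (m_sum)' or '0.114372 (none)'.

Checks pass: Σm=0; 4 even; l₃=2∈[0,2].
(2·1+1)(2·1+1)(2·2+1) = 45
Δ: 0! 2! 2! / 5! → 1/30
sum: t=0:+1/1 = 1/1
3j²(1 1 2; 0 0 0) = Δ·Π!·Σ² = 2/15  (sign +1)
sum: t=0:+1/2 = 1/2
3j²(1 1 2; 0 1 -1) = Δ·Π!·Σ² = 1/10  (sign -1)
combine: 4πI² = 45·2/15·1/10 = 3/5
take √, sign -1: I = -0.21850969
No selection rule forces the value: the integral is nonzero (none).

-0.218510 (none)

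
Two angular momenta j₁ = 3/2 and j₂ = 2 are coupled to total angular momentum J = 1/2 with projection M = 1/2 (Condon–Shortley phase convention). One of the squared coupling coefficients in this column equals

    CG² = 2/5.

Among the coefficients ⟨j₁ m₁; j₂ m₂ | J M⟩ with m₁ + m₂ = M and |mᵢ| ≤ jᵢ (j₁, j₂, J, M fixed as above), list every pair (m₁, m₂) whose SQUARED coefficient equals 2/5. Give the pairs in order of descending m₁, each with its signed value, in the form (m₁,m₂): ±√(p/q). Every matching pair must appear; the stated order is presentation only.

(-3/2,2): −√(2/5)

Admissible pairs with m₁+m₂ = M = 1/2: (-3/2,2), (-1/2,1), (1/2,0), (3/2,-1)
  (m₁,m₂)=(3/2,-1): CG² = 1/10, CG = +√(1/10)
  (m₁,m₂)=(1/2,0): CG² = 1/5, CG = −√(1/5)
  (m₁,m₂)=(-1/2,1): CG² = 3/10, CG = +√(3/10)
  (m₁,m₂)=(-3/2,2): CG² = 2/5, CG = −√(2/5)   ← matches the target
Pairs with CG² = 2/5: (-3/2,2): −√(2/5)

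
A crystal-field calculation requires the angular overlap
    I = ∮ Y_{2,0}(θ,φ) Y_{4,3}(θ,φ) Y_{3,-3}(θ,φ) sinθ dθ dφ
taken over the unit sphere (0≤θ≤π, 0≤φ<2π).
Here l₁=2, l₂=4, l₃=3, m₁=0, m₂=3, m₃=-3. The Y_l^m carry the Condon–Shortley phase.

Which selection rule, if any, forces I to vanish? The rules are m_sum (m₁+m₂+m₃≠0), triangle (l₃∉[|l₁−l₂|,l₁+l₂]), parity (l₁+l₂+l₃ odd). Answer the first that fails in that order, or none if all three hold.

Σmᵢ = 0  ✓
l₃∈[|l₁−l₂|,l₁+l₂]=[2,6], have l₃=3  ✓
Σlᵢ = 9 ⇒ odd  ✗

parity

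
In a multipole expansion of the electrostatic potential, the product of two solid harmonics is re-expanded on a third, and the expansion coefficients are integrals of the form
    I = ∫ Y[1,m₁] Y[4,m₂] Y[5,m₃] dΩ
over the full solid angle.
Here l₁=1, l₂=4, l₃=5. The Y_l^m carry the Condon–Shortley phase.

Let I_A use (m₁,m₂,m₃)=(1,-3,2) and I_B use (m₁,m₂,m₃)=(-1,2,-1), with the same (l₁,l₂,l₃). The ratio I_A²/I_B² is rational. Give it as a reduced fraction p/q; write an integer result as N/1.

Same 1,4,5: normalisation and zero-m 3j drop out of the ratio.
A: Δ: 0! 2! 8! / 11! → 1/495; sum: t=0:+1/10080 = 1/10080; 3j²(1 4 5; 1 -3 2) = Δ·Π!·Σ² = 1/165  (sign -1)
B: Δ: 0! 2! 8! / 11! → 1/495; sum: t=0:+1/2880 = 1/2880; 3j²(1 4 5; -1 2 -1) = Δ·Π!·Σ² = 2/165  (sign +1)
I_A²/I_B² = (1/165)/(2/165) = 1/2

1/2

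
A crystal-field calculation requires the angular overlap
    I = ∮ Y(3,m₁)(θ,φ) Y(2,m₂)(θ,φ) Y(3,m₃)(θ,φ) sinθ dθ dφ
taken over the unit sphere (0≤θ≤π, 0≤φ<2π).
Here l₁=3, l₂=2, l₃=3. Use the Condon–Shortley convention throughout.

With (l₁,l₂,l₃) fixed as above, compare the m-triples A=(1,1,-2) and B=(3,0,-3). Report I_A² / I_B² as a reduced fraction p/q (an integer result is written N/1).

3/5

Shared (l₁,l₂,l₃)=(3,2,3): N and (l;000)² cancel in I_A²/I_B².
A: Δ = 2!·4!·2!/9! = 1/3780; Racah Σ t=1..2: t=1:−1/12 t=2:+1/48 = -1/16; ⇒ 3j(3 2 3; 1 1 -2)² = 1/28, sgn +1
B: Δ = 2!·4!·2!/9! = 1/3780; Racah Σ t=0..0: t=0:+1/96 = 1/96; ⇒ 3j(3 2 3; 3 0 -3)² = 5/84, sgn +1
I_A²/I_B² = (1/28)/(5/84) = 3/5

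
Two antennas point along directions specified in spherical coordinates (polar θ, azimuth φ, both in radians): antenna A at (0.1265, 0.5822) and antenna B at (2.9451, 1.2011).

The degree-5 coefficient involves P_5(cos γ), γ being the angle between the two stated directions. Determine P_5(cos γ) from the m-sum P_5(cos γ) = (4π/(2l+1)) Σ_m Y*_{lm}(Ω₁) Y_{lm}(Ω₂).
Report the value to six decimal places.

Summing Y*_{l m}(θ₁,φ₁)·Y_{l m}(θ₂,φ₂) over m ∈ [−5, 5]; prefactor 4π/(2·5+1) = 1.142397:
  m=-5: (-0.000014+0.000003i) × (+0.000127+0.000036i) = -0.000000-0.000000i  (running Σ = -0.000000-0.000000i)
  m=-4: (-0.000254+0.000268i) × (-0.000192-0.002082i) = +0.000001+0.000000i  (running Σ = +0.000001+0.000000i)
  m=-3: (-0.000955+0.005374i) × (-0.017647+0.008781i) = -0.000030-0.000103i  (running Σ = -0.000030-0.000103i)
  m=-2: (+0.020652+0.047988i) × (+0.088268+0.080498i) = -0.002040+0.005898i  (running Σ = -0.002070+0.005795i)
  m=-1: (+0.255143+0.167965i) × (+0.157326-0.405989i) = +0.108333-0.077160i  (running Σ = +0.106263-0.071364i)
  m=0: (+0.826567-0.000000i) × (-0.683277+0.000000i) = -0.564774+0.000000i  (running Σ = -0.458511-0.071364i)
  m=1: (-0.255143+0.167965i) × (-0.157326-0.405989i) = +0.108333+0.077160i  (running Σ = -0.350178+0.005795i)
  m=2: (+0.020652-0.047988i) × (+0.088268-0.080498i) = -0.002040-0.005898i  (running Σ = -0.352218-0.000103i)
  m=3: (+0.000955+0.005374i) × (+0.017647+0.008781i) = -0.000030+0.000103i  (running Σ = -0.352249+0.000000i)
  m=4: (-0.000254-0.000268i) × (-0.000192+0.002082i) = +0.000001-0.000000i  (running Σ = -0.352248-0.000000i)
  m=5: (+0.000014+0.000003i) × (-0.000127+0.000036i) = -0.000000+0.000000i  (running Σ = -0.352248-0.000000i)
Accumulated sum -0.352248-0.000000i; after 4π/(2l+1) scaling, -0.402407-0.000000i ⇒ P_5 = -0.402407

-0.402407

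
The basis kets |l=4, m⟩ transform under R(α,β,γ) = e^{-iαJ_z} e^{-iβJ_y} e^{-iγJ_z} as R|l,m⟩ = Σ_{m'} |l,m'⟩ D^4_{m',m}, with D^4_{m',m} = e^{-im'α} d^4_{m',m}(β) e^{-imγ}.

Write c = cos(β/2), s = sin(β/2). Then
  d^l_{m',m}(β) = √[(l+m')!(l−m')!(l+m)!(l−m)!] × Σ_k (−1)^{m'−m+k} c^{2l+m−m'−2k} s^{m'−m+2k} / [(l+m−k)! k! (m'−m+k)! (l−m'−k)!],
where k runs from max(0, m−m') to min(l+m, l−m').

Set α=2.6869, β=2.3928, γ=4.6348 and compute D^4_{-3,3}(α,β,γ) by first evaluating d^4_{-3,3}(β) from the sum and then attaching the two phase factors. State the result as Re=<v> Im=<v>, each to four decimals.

Re=0.0412 Im=0.0193

D^4_{-3,3}(2.6869,2.3928,4.6348) = e^{-i·-3·2.6869}·d^4_{-3,3}(2.3928)·e^{-i·3·4.6348}. Compute d first:
Half-angle: c=0.365711, s=0.930729. N=√(1·5040·5040·1)=5040.000000
k∈{6,7} keeps every argument non-negative
  k=6: (−1)^0·5040.0000/(720)·0.3657^2·0.9307^6 = +0.608572
  k=7: (−1)^1·5040.0000/(5040)·0.3657^0·0.9307^8 = -0.563098
d^4_{-3,3}(2.3928) = +0.608572 -0.563098 = +0.045473
Phases: e^{-i·(-3)·2.6869}=-0.205249+0.978710i, e^{-i·(3)·4.6348}=+0.230671-0.973032i ⇒ D=+0.041152+0.019348i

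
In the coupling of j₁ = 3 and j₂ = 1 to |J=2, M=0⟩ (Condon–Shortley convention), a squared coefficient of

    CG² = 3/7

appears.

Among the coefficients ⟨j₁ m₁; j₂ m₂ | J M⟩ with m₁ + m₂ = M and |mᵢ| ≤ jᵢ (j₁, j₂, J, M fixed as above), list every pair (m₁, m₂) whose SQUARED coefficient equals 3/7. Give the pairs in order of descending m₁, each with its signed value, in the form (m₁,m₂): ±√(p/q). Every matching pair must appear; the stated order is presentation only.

(0,0): −√(3/7)

Admissible pairs with m₁+m₂ = M = 0: (-1,1), (0,0), (1,-1)
  (m₁,m₂)=(1,-1): CG² = 2/7, CG = +√(2/7)
  (m₁,m₂)=(0,0): CG² = 3/7, CG = −√(3/7)   ← matches the target
  (m₁,m₂)=(-1,1): CG² = 2/7, CG = +√(2/7)
Pairs with CG² = 3/7: (0,0): −√(3/7)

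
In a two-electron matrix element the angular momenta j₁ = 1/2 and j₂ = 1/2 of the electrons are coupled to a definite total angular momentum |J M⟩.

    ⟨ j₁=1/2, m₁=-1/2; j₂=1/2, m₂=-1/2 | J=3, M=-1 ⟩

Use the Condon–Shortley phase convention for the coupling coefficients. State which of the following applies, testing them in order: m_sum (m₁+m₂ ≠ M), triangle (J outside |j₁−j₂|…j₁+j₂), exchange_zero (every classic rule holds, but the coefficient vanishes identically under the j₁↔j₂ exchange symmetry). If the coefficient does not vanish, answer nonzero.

m-sum: m₁+m₂ = -1/2+(-1/2) = -1, M = -1  ✓
triangle: need |j₁−j₂| ≤ J ≤ j₁+j₂, i.e. J ∈ [0, 1]; J = 3 is outside ✗ ⇒ coefficient is 0

triangle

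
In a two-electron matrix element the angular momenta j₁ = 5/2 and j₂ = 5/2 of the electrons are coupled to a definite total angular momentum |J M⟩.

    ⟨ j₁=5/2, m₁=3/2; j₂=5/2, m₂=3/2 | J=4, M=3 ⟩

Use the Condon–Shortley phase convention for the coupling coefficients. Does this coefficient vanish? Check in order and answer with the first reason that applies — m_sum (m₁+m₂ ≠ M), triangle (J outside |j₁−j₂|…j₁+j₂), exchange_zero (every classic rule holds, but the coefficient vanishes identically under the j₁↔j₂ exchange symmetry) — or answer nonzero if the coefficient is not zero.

m-sum: m₁+m₂ = 3/2+3/2 = 3, M = 3  ✓
triangle: |j₁−j₂| = 0 ≤ J = 4 ≤ j₁+j₂ = 5  ✓
exchange: j₁=j₂ and m₁=m₂, and (−1)^(j₁+j₂−J) = (−1)^1 = −1 forces ⟨j₁m₁;j₂m₂|JM⟩ = −⟨j₂m₂;j₁m₁|JM⟩ = −⟨j₁m₁;j₂m₂|JM⟩ ⇒ the coefficient vanishes identically
Racah sum check: Σ_k collapses to 0 ⇒ CG = 0

exchange_zero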